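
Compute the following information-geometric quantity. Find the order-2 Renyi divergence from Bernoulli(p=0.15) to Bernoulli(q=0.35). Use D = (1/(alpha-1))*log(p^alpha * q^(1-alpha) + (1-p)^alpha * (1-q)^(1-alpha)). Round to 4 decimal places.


Renyi divergence of order alpha between Bernoulli distributions:
D = (1/(alpha-1))*log(p^alpha * q^(1-alpha) + (1-p)^alpha * (1-q)^(1-alpha)).
alpha = 2, p = 0.15, q = 0.35.
p^alpha * q^(1-alpha) = 0.15^2 * 0.35^-1 = 0.064286.
(1-p)^alpha * (1-q)^(1-alpha) = 0.85^2 * 0.65^-1 = 1.111538.
sum = 0.064286 + 1.111538 = 1.175824.
D = (1/1)*log(1.175824) = 0.1620

0.1620


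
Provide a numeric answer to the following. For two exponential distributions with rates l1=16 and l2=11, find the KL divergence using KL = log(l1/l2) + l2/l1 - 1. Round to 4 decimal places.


KL divergence for exponential family:
KL = log(l1/l2) + l2/l1 - 1.
log(16/11) = 0.374693.
11/16 = 0.6875.
KL = 0.374693 + 0.6875 - 1 = 0.0622

0.0622


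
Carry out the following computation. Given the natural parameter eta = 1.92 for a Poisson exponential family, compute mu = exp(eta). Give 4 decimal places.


Expectation parameter for Poisson exponential family:
mu = exp(eta).
eta = 1.92.
mu = exp(1.92) = 6.8210

6.8210


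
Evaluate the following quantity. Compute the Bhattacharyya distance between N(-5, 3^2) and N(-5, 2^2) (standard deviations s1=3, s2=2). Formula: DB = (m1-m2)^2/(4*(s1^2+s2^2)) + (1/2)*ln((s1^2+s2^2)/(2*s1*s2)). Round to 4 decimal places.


Bhattacharyya distance between two Gaussians:
DB = (m1-m2)^2/(4*(s1^2+s2^2)) + (1/2)*ln((s1^2+s2^2)/(2*s1*s2)).
(m1-m2)^2 = (0)^2 = 0.
s1^2+s2^2 = 9 + 4 = 13.
term1 = 0/52 = 0.0.
term2 = 0.5*ln(13/12.0) = 0.040021.
DB = 0.0 + 0.040021 = 0.0400

0.0400


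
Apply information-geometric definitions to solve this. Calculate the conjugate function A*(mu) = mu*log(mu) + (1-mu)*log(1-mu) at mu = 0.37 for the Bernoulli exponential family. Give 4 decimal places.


Legendre transform for Bernoulli:
A*(mu) = mu*log(mu) + (1-mu)*log(1-mu).
mu = 0.37, 1-mu = 0.63.
mu*log(mu) = 0.37*log(0.37) = -0.367873.
(1-mu)*log(1-mu) = 0.63*log(0.63) = -0.291082.
A* = -0.367873 + -0.291082 = -0.6590

-0.6590


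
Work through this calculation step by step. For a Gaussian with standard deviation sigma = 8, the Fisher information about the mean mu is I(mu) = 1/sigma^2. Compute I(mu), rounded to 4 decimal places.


The Fisher information for the mean of a normal distribution is I(mu) = 1/sigma^2.
sigma = 8, so sigma^2 = 64.
I(mu) = 1/64 = 0.0156

0.0156


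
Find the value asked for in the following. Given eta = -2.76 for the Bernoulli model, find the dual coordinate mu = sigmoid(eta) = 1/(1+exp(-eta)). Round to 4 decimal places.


Dual coordinate (expectation parameter) for Bernoulli:
mu = 1/(1+exp(-eta)).
eta = -2.76.
exp(-eta) = exp(2.76) = 15.799843.
mu = 1/(1+15.799843) = 0.0595

0.0595


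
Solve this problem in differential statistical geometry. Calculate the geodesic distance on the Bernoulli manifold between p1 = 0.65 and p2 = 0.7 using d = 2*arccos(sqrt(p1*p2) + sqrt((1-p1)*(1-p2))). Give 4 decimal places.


Geodesic distance on Bernoulli manifold:
d(p1,p2) = 2*arccos(sqrt(p1*p2) + sqrt((1-p1)*(1-p2))).
sqrt(p1*p2) = sqrt(0.65*0.7) = 0.674537.
sqrt((1-p1)*(1-p2)) = sqrt(0.35*0.3) = 0.324037.
arg = 0.674537 + 0.324037 = 0.998574.
d = 2*arccos(0.998574) = 0.1068

0.1068


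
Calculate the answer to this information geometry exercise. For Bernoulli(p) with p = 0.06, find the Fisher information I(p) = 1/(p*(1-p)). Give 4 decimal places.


For Bernoulli(p), Fisher information is I(p) = 1/(p*(1-p)).
p = 0.06, 1-p = 0.94.
p*(1-p) = 0.0564.
I(p) = 1/0.0564 = 17.7305

17.7305


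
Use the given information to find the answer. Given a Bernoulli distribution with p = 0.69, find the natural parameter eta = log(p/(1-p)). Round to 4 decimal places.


Natural parameter for Bernoulli: eta = log(p/(1-p)).
p = 0.69, 1-p = 0.31.
p/(1-p) = 2.225806.
eta = log(2.225806) = 0.8001

0.8001


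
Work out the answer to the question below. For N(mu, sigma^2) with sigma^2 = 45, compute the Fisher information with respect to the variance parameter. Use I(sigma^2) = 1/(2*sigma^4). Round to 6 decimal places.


Fisher information for variance: I(sigma^2) = 1/(2*sigma^4).
sigma^2 = 45, so sigma^4 = 2025.
I = 1/(2*2025) = 1/4050 = 0.000247

0.000247


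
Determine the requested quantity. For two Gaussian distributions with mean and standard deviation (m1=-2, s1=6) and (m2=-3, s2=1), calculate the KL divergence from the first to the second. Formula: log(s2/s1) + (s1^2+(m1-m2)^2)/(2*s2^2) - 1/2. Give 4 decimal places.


KL divergence between normal distributions:
KL = log(s2/s1) + (s1^2 + (m1-m2)^2)/(2*s2^2) - 1/2.
log(1/6) = -1.791759.
(6^2 + (-2--3)^2)/(2*1^2) = (36 + 1)/2 = 18.5.
KL = -1.791759 + 18.5 - 0.5 = 16.2082

16.2082


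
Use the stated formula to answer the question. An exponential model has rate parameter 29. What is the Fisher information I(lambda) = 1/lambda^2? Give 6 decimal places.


Fisher information for exponential: I(lambda) = 1/lambda^2.
lambda = 29, lambda^2 = 841.
I = 1/841 = 0.001189

0.001189


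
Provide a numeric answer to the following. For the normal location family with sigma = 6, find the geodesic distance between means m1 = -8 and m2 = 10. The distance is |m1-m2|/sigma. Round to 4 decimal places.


On the fixed-variance normal subfamily, geodesic distance = |m1-m2|/sigma.
|-8 - 10| = 18.
sigma = 6.
d = 18/6 = 3.0000

3.0000


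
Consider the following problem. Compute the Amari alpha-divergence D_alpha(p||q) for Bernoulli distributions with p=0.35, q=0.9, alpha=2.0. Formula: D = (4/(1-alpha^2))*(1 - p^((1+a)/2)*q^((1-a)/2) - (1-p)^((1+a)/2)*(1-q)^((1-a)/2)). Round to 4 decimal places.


Amari alpha-divergence:
D = (4/(1-alpha^2))*(1 - p^((1+a)/2)*q^((1-a)/2) - (1-p)^((1+a)/2)*(1-q)^((1-a)/2)).
alpha = 2.0, p = 0.35, q = 0.9.
e1 = (1+alpha)/2 = 1.5, e2 = (1-alpha)/2 = -0.5.
t1 = p^e1 * q^e2 = 0.35^1.5 * 0.9^-0.5 = 0.218263.
t2 = (1-p)^e1 * (1-q)^e2 = 0.65^1.5 * 0.1^-0.5 = 1.657181.
4/(1-alpha^2) = -1.333333.
D = -1.333333*(1 - 0.218263 - 1.657181) = 1.1673

1.1673


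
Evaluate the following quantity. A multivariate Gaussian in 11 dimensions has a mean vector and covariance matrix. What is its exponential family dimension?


Exponential family dimension calculation:
For 11-dim MVN: mean has 11 params, covariance has 11*12/2 = 66 unique entries.
Total dim = 11 + 66 = 77.

77


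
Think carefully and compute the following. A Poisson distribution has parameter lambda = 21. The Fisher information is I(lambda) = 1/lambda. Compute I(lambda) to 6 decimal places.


Fisher information for Poisson: I(lambda) = 1/lambda.
lambda = 21.
I(lambda) = 1/21 = 0.047619

0.047619


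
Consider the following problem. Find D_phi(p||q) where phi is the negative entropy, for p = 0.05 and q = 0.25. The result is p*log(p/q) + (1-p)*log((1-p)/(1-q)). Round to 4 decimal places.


Bregman divergence with negative entropy generator:
D = p*log(p/q) + (1-p)*log((1-p)/(1-q)).
p = 0.05, q = 0.25.
p*log(p/q) = 0.05*log(0.05/0.25) = -0.080472.
(1-p)*log((1-p)/(1-q)) = 0.95*log(0.95/0.75) = 0.224569.
D = -0.080472 + 0.224569 = 0.1441

0.1441


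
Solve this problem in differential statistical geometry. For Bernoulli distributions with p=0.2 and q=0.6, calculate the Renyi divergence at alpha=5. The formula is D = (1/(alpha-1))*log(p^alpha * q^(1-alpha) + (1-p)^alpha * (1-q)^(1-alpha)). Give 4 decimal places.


Renyi divergence of order alpha between Bernoulli distributions:
D = (1/(alpha-1))*log(p^alpha * q^(1-alpha) + (1-p)^alpha * (1-q)^(1-alpha)).
alpha = 5, p = 0.2, q = 0.6.
p^alpha * q^(1-alpha) = 0.2^5 * 0.6^-4 = 0.002469.
(1-p)^alpha * (1-q)^(1-alpha) = 0.8^5 * 0.4^-4 = 12.8.
sum = 0.002469 + 12.8 = 12.802469.
D = (1/4)*log(12.802469) = 0.6374

0.6374


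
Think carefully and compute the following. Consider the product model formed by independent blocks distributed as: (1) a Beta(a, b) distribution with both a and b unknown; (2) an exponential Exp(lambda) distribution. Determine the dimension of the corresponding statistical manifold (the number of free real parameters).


The dimension of a statistical manifold equals the number of free
(independent) real parameters of the model. For a product of independent
blocks the parameter counts add.
- Beta (a, b): 2.
- exponential (lambda): 1.
Total = 2 + 1 = 3.
Dimension = 3

3


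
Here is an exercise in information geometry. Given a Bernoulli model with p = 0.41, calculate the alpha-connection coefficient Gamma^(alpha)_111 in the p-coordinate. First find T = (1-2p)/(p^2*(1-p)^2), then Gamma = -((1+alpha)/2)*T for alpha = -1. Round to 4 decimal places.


Skewness (Amari-Chentsov) tensor: T = (1-2p)/(p^2*(1-p)^2).
p = 0.41, 1-2p = 0.18, p^2 = 0.1681, (1-p)^2 = 0.3481.
T = 0.18/(0.1681 * 0.3481) = 3.076102.
In the p-coordinate, Gamma^(alpha) = Gamma^(0) - (alpha/2)*T with Gamma^(0) = (1/2)*g'(p) = -T/2,
so Gamma^(alpha) = -((1+alpha)/2)*T.
alpha = -1, -(1+alpha)/2 = 0.0.
Gamma = 0.0 * 3.076102 = 0.0000

0.0000


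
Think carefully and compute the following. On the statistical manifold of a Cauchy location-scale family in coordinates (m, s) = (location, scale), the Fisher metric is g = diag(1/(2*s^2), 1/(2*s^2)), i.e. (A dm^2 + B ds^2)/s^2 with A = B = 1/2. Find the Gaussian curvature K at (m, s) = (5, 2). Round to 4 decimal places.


The metric has the form g = (A dm^2 + B ds^2)/s^2 with A = 1/2, B = 1/2.
Substitute u = sqrt(A/B)*m: g = B*(du^2 + ds^2)/s^2, i.e. B times the
Poincare upper half-plane metric, which has constant Gaussian curvature -1.
Scaling a 2D metric by a constant c divides the Gaussian curvature by c,
so K = -1/B = -1/(1/2) = -2.0000 everywhere (the point (m, s) = (5, 2) is irrelevant:
the curvature is constant).
The requested Gaussian curvature is K = -2.0000.

-2.0000


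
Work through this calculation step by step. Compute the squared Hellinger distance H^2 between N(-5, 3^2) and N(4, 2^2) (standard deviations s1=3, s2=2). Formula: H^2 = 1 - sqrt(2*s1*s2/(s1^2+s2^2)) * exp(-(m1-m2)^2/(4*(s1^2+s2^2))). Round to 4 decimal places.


Squared Hellinger distance for Gaussians:
H^2 = 1 - sqrt(2*s1*s2/(s1^2+s2^2)) * exp(-(m1-m2)^2/(4*(s1^2+s2^2))).
s1^2 = 9, s2^2 = 4, s1^2+s2^2 = 13.
sqrt(2*3*2/(13)) = 0.960769.
(m1-m2)^2 = (-9)^2 = 81.
exp(-81/(4*13)) = exp(-1.557692) = 0.210622.
H^2 = 1 - 0.960769*0.210622 = 0.7976

0.7976


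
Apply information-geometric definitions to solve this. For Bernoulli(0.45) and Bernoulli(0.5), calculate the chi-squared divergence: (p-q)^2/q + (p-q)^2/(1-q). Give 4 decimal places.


Chi-squared divergence between Bernoulli distributions:
chi^2 = (p-q)^2/q + (p-q)^2/(1-q).
p = 0.45, q = 0.5, p-q = -0.05.
(p-q)^2 = 0.0025.
term1 = 0.0025/0.5 = 0.005.
term2 = 0.0025/0.5 = 0.005.
chi^2 = 0.005 + 0.005 = 0.0100

0.0100


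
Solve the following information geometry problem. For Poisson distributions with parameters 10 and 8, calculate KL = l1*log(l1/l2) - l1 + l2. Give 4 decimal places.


KL divergence for Poisson:
KL = l1*log(l1/l2) - l1 + l2.
l1 = 10, l2 = 8.
log(10/8) = 0.223144.
l1*log(l1/l2) = 10 * 0.223144 = 2.231436.
KL = 2.231436 - 10 + 8 = 0.2314

0.2314


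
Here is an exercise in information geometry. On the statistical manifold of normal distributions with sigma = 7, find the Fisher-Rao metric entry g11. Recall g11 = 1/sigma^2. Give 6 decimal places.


For the 2-parameter normal family, the Fisher metric has:
  g11 = 1/sigma^2, g22 = 2/sigma^2.
sigma = 7, sigma^2 = 49.
g11 = 0.020408

0.020408


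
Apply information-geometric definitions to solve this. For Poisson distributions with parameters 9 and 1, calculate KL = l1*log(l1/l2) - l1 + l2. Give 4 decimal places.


KL divergence for Poisson:
KL = l1*log(l1/l2) - l1 + l2.
l1 = 9, l2 = 1.
log(9/1) = 2.197225.
l1*log(l1/l2) = 9 * 2.197225 = 19.775021.
KL = 19.775021 - 9 + 1 = 11.7750

11.7750


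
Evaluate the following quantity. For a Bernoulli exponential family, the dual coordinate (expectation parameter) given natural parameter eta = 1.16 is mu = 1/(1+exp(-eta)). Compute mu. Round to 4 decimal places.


Dual coordinate (expectation parameter) for Bernoulli:
mu = 1/(1+exp(-eta)).
eta = 1.16.
exp(-eta) = exp(-1.16) = 0.313486.
mu = 1/(1+0.313486) = 0.7613

0.7613


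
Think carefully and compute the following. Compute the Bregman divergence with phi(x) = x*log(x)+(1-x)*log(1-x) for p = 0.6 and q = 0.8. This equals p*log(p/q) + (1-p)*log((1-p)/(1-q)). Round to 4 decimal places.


Bregman divergence with negative entropy generator:
D = p*log(p/q) + (1-p)*log((1-p)/(1-q)).
p = 0.6, q = 0.8.
p*log(p/q) = 0.6*log(0.6/0.8) = -0.172609.
(1-p)*log((1-p)/(1-q)) = 0.4*log(0.4/0.2) = 0.277259.
D = -0.172609 + 0.277259 = 0.1046

0.1046


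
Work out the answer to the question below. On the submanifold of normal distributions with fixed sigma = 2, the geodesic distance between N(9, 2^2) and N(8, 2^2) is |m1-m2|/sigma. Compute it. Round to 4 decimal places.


On the fixed-variance normal subfamily, geodesic distance = |m1-m2|/sigma.
|9 - 8| = 1.
sigma = 2.
d = 1/2 = 0.5000

0.5000


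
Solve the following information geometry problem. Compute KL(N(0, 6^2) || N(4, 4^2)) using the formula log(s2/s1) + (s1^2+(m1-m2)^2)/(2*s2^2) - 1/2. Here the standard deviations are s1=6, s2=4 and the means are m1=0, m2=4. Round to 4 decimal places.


KL divergence between normal distributions:
KL = log(s2/s1) + (s1^2 + (m1-m2)^2)/(2*s2^2) - 1/2.
log(4/6) = -0.405465.
(6^2 + (0-4)^2)/(2*4^2) = (36 + 16)/32 = 1.625.
KL = -0.405465 + 1.625 - 0.5 = 0.7195

0.7195


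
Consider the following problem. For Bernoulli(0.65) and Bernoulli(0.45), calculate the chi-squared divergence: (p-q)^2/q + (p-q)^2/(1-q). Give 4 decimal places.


Chi-squared divergence between Bernoulli distributions:
chi^2 = (p-q)^2/q + (p-q)^2/(1-q).
p = 0.65, q = 0.45, p-q = 0.2.
(p-q)^2 = 0.04.
term1 = 0.04/0.45 = 0.088889.
term2 = 0.04/0.55 = 0.072727.
chi^2 = 0.088889 + 0.072727 = 0.1616

0.1616


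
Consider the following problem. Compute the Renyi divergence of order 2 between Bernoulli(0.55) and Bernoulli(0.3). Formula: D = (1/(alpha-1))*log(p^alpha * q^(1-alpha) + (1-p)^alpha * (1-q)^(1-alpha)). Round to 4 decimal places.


Renyi divergence of order alpha between Bernoulli distributions:
D = (1/(alpha-1))*log(p^alpha * q^(1-alpha) + (1-p)^alpha * (1-q)^(1-alpha)).
alpha = 2, p = 0.55, q = 0.3.
p^alpha * q^(1-alpha) = 0.55^2 * 0.3^-1 = 1.008333.
(1-p)^alpha * (1-q)^(1-alpha) = 0.45^2 * 0.7^-1 = 0.289286.
sum = 1.008333 + 0.289286 = 1.297619.
D = (1/1)*log(1.297619) = 0.2605

0.2605


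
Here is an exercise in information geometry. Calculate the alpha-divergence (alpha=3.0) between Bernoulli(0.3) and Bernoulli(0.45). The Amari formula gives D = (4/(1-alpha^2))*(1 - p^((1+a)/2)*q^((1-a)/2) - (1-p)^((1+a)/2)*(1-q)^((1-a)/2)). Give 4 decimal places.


Amari alpha-divergence:
D = (4/(1-alpha^2))*(1 - p^((1+a)/2)*q^((1-a)/2) - (1-p)^((1+a)/2)*(1-q)^((1-a)/2)).
alpha = 3.0, p = 0.3, q = 0.45.
e1 = (1+alpha)/2 = 2.0, e2 = (1-alpha)/2 = -1.0.
t1 = p^e1 * q^e2 = 0.3^2.0 * 0.45^-1.0 = 0.2.
t2 = (1-p)^e1 * (1-q)^e2 = 0.7^2.0 * 0.55^-1.0 = 0.890909.
4/(1-alpha^2) = -0.5.
D = -0.5*(1 - 0.2 - 0.890909) = 0.0455

0.0455


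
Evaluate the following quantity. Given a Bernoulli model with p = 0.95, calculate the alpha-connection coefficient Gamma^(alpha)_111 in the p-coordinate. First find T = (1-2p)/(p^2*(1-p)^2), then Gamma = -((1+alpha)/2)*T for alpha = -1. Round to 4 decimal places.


Skewness (Amari-Chentsov) tensor: T = (1-2p)/(p^2*(1-p)^2).
p = 0.95, 1-2p = -0.9, p^2 = 0.9025, (1-p)^2 = 0.0025.
T = -0.9/(0.9025 * 0.0025) = -398.891967.
In the p-coordinate, Gamma^(alpha) = Gamma^(0) - (alpha/2)*T with Gamma^(0) = (1/2)*g'(p) = -T/2,
so Gamma^(alpha) = -((1+alpha)/2)*T.
alpha = -1, -(1+alpha)/2 = 0.0.
Gamma = 0.0 * -398.891967 = 0.0000

0.0000


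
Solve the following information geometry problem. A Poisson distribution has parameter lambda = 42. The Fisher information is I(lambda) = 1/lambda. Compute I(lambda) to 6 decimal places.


Fisher information for Poisson: I(lambda) = 1/lambda.
lambda = 42.
I(lambda) = 1/42 = 0.023810

0.023810


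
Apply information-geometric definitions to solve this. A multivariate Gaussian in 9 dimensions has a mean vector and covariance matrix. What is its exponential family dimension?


Exponential family dimension calculation:
For 9-dim MVN: mean has 9 params, covariance has 9*10/2 = 45 unique entries.
Total dim = 9 + 45 = 54.

54


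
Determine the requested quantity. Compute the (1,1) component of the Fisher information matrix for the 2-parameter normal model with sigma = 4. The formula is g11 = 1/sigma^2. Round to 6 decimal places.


For the 2-parameter normal family, the Fisher metric has:
  g11 = 1/sigma^2, g22 = 2/sigma^2.
sigma = 4, sigma^2 = 16.
g11 = 0.062500

0.062500


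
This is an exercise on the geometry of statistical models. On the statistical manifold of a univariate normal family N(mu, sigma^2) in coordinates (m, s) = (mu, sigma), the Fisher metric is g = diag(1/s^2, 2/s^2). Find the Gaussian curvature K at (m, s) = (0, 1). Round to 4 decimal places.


The metric has the form g = (A dm^2 + B ds^2)/s^2 with A = 1, B = 2.
Substitute u = sqrt(A/B)*m: g = B*(du^2 + ds^2)/s^2, i.e. B times the
Poincare upper half-plane metric, which has constant Gaussian curvature -1.
Scaling a 2D metric by a constant c divides the Gaussian curvature by c,
so K = -1/B = -1/(2) = -0.5000 everywhere (the point (m, s) = (0, 1) is irrelevant:
the curvature is constant).
The requested Gaussian curvature is K = -0.5000.

-0.5000


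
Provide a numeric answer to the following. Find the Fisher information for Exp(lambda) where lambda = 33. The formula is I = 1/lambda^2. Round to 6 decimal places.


Fisher information for exponential: I(lambda) = 1/lambda^2.
lambda = 33, lambda^2 = 1089.
I = 1/1089 = 0.000918

0.000918


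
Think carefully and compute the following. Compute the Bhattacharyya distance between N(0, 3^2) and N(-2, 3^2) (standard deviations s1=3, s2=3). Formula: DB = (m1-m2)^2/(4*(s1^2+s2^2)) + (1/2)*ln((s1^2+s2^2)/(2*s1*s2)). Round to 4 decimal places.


Bhattacharyya distance between two Gaussians:
DB = (m1-m2)^2/(4*(s1^2+s2^2)) + (1/2)*ln((s1^2+s2^2)/(2*s1*s2)).
(m1-m2)^2 = (2)^2 = 4.
s1^2+s2^2 = 9 + 9 = 18.
term1 = 4/72 = 0.055556.
term2 = 0.5*ln(18/18.0) = 0.0.
DB = 0.055556 + 0.0 = 0.0556

0.0556


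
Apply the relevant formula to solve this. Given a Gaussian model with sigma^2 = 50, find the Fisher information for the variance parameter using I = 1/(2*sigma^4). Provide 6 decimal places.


Fisher information for variance: I(sigma^2) = 1/(2*sigma^4).
sigma^2 = 50, so sigma^4 = 2500.
I = 1/(2*2500) = 1/5000 = 0.000200

0.000200


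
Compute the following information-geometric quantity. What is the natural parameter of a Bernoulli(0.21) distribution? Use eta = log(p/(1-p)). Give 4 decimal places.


Natural parameter for Bernoulli: eta = log(p/(1-p)).
p = 0.21, 1-p = 0.79.
p/(1-p) = 0.265823.
eta = log(0.265823) = -1.3249

-1.3249


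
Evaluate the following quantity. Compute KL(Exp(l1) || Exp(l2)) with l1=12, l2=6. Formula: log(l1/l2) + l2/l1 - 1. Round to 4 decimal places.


KL divergence for exponential family:
KL = log(l1/l2) + l2/l1 - 1.
log(12/6) = 0.693147.
6/12 = 0.5.
KL = 0.693147 + 0.5 - 1 = 0.1931

0.1931


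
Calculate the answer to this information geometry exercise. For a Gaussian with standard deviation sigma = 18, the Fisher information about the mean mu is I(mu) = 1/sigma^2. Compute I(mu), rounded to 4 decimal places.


The Fisher information for the mean of a normal distribution is I(mu) = 1/sigma^2.
sigma = 18, so sigma^2 = 324.
I(mu) = 1/324 = 0.0031

0.0031


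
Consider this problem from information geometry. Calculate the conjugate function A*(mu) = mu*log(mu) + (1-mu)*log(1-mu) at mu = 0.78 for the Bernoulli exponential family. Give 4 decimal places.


Legendre transform for Bernoulli:
A*(mu) = mu*log(mu) + (1-mu)*log(1-mu).
mu = 0.78, 1-mu = 0.22.
mu*log(mu) = 0.78*log(0.78) = -0.1938.
(1-mu)*log(1-mu) = 0.22*log(0.22) = -0.333108.
A* = -0.1938 + -0.333108 = -0.5269

-0.5269


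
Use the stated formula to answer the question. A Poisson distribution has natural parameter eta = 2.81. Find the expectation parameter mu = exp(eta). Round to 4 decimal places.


Expectation parameter for Poisson exponential family:
mu = exp(eta).
eta = 2.81.
mu = exp(2.81) = 16.6099

16.6099


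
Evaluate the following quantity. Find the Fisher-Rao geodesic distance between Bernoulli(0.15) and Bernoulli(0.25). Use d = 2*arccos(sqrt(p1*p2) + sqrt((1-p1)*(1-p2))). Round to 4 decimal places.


Geodesic distance on Bernoulli manifold:
d(p1,p2) = 2*arccos(sqrt(p1*p2) + sqrt((1-p1)*(1-p2))).
sqrt(p1*p2) = sqrt(0.15*0.25) = 0.193649.
sqrt((1-p1)*(1-p2)) = sqrt(0.85*0.75) = 0.798436.
arg = 0.193649 + 0.798436 = 0.992085.
d = 2*arccos(0.992085) = 0.2518

0.2518


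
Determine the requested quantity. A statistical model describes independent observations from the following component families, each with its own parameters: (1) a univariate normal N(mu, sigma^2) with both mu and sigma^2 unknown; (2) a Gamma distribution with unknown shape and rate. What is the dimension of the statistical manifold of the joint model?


The dimension of a statistical manifold equals the number of free
(independent) real parameters of the model. For a product of independent
blocks the parameter counts add.
- normal (mu, sigma^2): 2.
- Gamma (shape, rate): 2.
Total = 2 + 2 = 4.
Dimension = 4

4


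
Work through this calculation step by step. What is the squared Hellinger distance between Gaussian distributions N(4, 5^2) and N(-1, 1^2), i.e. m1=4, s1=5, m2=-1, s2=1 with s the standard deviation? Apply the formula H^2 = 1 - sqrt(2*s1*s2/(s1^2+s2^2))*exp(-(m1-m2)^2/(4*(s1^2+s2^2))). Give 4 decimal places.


Squared Hellinger distance for Gaussians:
H^2 = 1 - sqrt(2*s1*s2/(s1^2+s2^2)) * exp(-(m1-m2)^2/(4*(s1^2+s2^2))).
s1^2 = 25, s2^2 = 1, s1^2+s2^2 = 26.
sqrt(2*5*1/(26)) = 0.620174.
(m1-m2)^2 = (5)^2 = 25.
exp(-25/(4*26)) = exp(-0.240385) = 0.786325.
H^2 = 1 - 0.620174*0.786325 = 0.5123

0.5123


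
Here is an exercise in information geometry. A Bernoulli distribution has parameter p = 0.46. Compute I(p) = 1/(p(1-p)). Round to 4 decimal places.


For Bernoulli(p), Fisher information is I(p) = 1/(p*(1-p)).
p = 0.46, 1-p = 0.54.
p*(1-p) = 0.2484.
I(p) = 1/0.2484 = 4.0258

4.0258


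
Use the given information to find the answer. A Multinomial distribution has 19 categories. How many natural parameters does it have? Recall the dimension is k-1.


Exponential family dimension calculation:
For Multinomial with k=19 categories, dim = k-1 = 18.

18


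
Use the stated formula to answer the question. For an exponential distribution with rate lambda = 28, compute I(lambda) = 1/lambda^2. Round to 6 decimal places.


Fisher information for exponential: I(lambda) = 1/lambda^2.
lambda = 28, lambda^2 = 784.
I = 1/784 = 0.001276

0.001276


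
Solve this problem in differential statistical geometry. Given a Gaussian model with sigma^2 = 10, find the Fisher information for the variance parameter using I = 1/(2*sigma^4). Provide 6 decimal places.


Fisher information for variance: I(sigma^2) = 1/(2*sigma^4).
sigma^2 = 10, so sigma^4 = 100.
I = 1/(2*100) = 1/200 = 0.005000

0.005000


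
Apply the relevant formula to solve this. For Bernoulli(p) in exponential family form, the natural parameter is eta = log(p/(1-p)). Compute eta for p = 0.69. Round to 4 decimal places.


Natural parameter for Bernoulli: eta = log(p/(1-p)).
p = 0.69, 1-p = 0.31.
p/(1-p) = 2.225806.
eta = log(2.225806) = 0.8001

0.8001


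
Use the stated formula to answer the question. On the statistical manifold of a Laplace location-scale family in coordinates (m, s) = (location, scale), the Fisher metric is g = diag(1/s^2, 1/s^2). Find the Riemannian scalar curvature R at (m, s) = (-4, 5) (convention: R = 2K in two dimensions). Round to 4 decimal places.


The metric has the form g = (A dm^2 + B ds^2)/s^2 with A = 1, B = 1.
Substitute u = sqrt(A/B)*m: g = B*(du^2 + ds^2)/s^2, i.e. B times the
Poincare upper half-plane metric, which has constant Gaussian curvature -1.
Scaling a 2D metric by a constant c divides the Gaussian curvature by c,
so K = -1/B = -1/(1) = -1.0000 everywhere (the point (m, s) = (-4, 5) is irrelevant:
the curvature is constant).
Scalar curvature in dimension 2: R = 2K = -2/(1) = -2.0000.

-2.0000


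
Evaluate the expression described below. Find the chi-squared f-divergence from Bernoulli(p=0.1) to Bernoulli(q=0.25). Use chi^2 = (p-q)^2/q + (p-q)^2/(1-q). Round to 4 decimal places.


Chi-squared divergence between Bernoulli distributions:
chi^2 = (p-q)^2/q + (p-q)^2/(1-q).
p = 0.1, q = 0.25, p-q = -0.15.
(p-q)^2 = 0.0225.
term1 = 0.0225/0.25 = 0.09.
term2 = 0.0225/0.75 = 0.03.
chi^2 = 0.09 + 0.03 = 0.1200

0.1200


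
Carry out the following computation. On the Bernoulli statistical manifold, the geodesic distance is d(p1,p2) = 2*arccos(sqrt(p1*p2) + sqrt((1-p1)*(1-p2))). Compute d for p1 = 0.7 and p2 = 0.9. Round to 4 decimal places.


Geodesic distance on Bernoulli manifold:
d(p1,p2) = 2*arccos(sqrt(p1*p2) + sqrt((1-p1)*(1-p2))).
sqrt(p1*p2) = sqrt(0.7*0.9) = 0.793725.
sqrt((1-p1)*(1-p2)) = sqrt(0.3*0.1) = 0.173205.
arg = 0.793725 + 0.173205 = 0.96693.
d = 2*arccos(0.96693) = 0.5158

0.5158


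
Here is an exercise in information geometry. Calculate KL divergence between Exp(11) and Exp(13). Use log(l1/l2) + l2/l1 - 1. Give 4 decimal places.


KL divergence for exponential family:
KL = log(l1/l2) + l2/l1 - 1.
log(11/13) = -0.167054.
13/11 = 1.181818.
KL = -0.167054 + 1.181818 - 1 = 0.0148

0.0148


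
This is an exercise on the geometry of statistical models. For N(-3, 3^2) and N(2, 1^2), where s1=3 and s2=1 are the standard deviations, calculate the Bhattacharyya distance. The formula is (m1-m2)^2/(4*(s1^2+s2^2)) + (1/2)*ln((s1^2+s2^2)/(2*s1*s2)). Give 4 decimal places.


Bhattacharyya distance between two Gaussians:
DB = (m1-m2)^2/(4*(s1^2+s2^2)) + (1/2)*ln((s1^2+s2^2)/(2*s1*s2)).
(m1-m2)^2 = (-5)^2 = 25.
s1^2+s2^2 = 9 + 1 = 10.
term1 = 25/40 = 0.625.
term2 = 0.5*ln(10/6.0) = 0.255413.
DB = 0.625 + 0.255413 = 0.8804

0.8804


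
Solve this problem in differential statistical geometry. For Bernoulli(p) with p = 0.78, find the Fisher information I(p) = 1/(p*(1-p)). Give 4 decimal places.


For Bernoulli(p), Fisher information is I(p) = 1/(p*(1-p)).
p = 0.78, 1-p = 0.22.
p*(1-p) = 0.1716.
I(p) = 1/0.1716 = 5.8275

5.8275


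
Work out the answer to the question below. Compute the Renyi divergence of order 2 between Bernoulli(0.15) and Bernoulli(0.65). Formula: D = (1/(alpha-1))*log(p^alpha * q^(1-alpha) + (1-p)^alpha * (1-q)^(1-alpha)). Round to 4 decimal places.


Renyi divergence of order alpha between Bernoulli distributions:
D = (1/(alpha-1))*log(p^alpha * q^(1-alpha) + (1-p)^alpha * (1-q)^(1-alpha)).
alpha = 2, p = 0.15, q = 0.65.
p^alpha * q^(1-alpha) = 0.15^2 * 0.65^-1 = 0.034615.
(1-p)^alpha * (1-q)^(1-alpha) = 0.85^2 * 0.35^-1 = 2.064286.
sum = 0.034615 + 2.064286 = 2.098901.
D = (1/1)*log(2.098901) = 0.7414

0.7414


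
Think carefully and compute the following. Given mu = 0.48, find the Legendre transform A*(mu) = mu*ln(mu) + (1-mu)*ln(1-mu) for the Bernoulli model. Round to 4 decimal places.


Legendre transform for Bernoulli:
A*(mu) = mu*log(mu) + (1-mu)*log(1-mu).
mu = 0.48, 1-mu = 0.52.
mu*log(mu) = 0.48*log(0.48) = -0.352305.
(1-mu)*log(1-mu) = 0.52*log(0.52) = -0.340042.
A* = -0.352305 + -0.340042 = -0.6923

-0.6923


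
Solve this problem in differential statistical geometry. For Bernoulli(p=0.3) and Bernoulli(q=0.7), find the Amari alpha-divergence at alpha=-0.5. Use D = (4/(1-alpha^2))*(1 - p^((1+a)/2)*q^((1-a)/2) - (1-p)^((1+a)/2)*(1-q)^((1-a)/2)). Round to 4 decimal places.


Amari alpha-divergence:
D = (4/(1-alpha^2))*(1 - p^((1+a)/2)*q^((1-a)/2) - (1-p)^((1+a)/2)*(1-q)^((1-a)/2)).
alpha = -0.5, p = 0.3, q = 0.7.
e1 = (1+alpha)/2 = 0.25, e2 = (1-alpha)/2 = 0.75.
t1 = p^e1 * q^e2 = 0.3^0.25 * 0.7^0.75 = 0.566375.
t2 = (1-p)^e1 * (1-q)^e2 = 0.7^0.25 * 0.3^0.75 = 0.370779.
4/(1-alpha^2) = 5.333333.
D = 5.333333*(1 - 0.566375 - 0.370779) = 0.3352

0.3352


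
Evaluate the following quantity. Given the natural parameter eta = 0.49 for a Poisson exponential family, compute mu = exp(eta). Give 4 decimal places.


Expectation parameter for Poisson exponential family:
mu = exp(eta).
eta = 0.49.
mu = exp(0.49) = 1.6323

1.6323


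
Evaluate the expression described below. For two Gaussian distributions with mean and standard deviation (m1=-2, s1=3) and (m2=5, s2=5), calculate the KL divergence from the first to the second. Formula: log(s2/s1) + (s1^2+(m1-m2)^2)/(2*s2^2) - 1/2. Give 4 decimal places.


KL divergence between normal distributions:
KL = log(s2/s1) + (s1^2 + (m1-m2)^2)/(2*s2^2) - 1/2.
log(5/3) = 0.510826.
(3^2 + (-2-5)^2)/(2*5^2) = (9 + 49)/50 = 1.16.
KL = 0.510826 + 1.16 - 0.5 = 1.1708

1.1708


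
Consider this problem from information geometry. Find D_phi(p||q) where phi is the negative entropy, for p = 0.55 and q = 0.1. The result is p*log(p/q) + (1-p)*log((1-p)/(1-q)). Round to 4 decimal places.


Bregman divergence with negative entropy generator:
D = p*log(p/q) + (1-p)*log((1-p)/(1-q)).
p = 0.55, q = 0.1.
p*log(p/q) = 0.55*log(0.55/0.1) = 0.937611.
(1-p)*log((1-p)/(1-q)) = 0.45*log(0.45/0.9) = -0.311916.
D = 0.937611 + -0.311916 = 0.6257

0.6257


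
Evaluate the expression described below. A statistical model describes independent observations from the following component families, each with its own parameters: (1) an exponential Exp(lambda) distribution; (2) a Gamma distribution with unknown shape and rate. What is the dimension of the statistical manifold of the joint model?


The dimension of a statistical manifold equals the number of free
(independent) real parameters of the model. For a product of independent
blocks the parameter counts add.
- exponential (lambda): 1.
- Gamma (shape, rate): 2.
Total = 1 + 2 = 3.
Dimension = 3

3


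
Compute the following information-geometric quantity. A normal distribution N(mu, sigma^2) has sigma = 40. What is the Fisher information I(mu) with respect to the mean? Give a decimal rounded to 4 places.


The Fisher information for the mean of a normal distribution is I(mu) = 1/sigma^2.
sigma = 40, so sigma^2 = 1600.
I(mu) = 1/1600 = 0.0006

0.0006


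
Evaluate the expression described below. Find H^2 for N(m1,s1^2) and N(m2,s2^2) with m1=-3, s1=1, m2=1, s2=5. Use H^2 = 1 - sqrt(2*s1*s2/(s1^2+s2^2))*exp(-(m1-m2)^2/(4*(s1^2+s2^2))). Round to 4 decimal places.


Squared Hellinger distance for Gaussians:
H^2 = 1 - sqrt(2*s1*s2/(s1^2+s2^2)) * exp(-(m1-m2)^2/(4*(s1^2+s2^2))).
s1^2 = 1, s2^2 = 25, s1^2+s2^2 = 26.
sqrt(2*1*5/(26)) = 0.620174.
(m1-m2)^2 = (-4)^2 = 16.
exp(-16/(4*26)) = exp(-0.153846) = 0.857404.
H^2 = 1 - 0.620174*0.857404 = 0.4683

0.4683


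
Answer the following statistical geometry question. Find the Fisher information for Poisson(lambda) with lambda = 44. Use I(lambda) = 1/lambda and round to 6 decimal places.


Fisher information for Poisson: I(lambda) = 1/lambda.
lambda = 44.
I(lambda) = 1/44 = 0.022727

0.022727


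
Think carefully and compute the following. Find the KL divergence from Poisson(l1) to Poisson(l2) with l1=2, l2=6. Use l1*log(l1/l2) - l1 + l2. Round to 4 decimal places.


KL divergence for Poisson:
KL = l1*log(l1/l2) - l1 + l2.
l1 = 2, l2 = 6.
log(2/6) = -1.098612.
l1*log(l1/l2) = 2 * -1.098612 = -2.197225.
KL = -2.197225 - 2 + 6 = 1.8028

1.8028


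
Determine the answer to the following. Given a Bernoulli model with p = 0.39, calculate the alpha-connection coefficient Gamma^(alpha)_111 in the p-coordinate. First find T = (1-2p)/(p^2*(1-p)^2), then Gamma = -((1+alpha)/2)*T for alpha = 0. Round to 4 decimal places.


Skewness (Amari-Chentsov) tensor: T = (1-2p)/(p^2*(1-p)^2).
p = 0.39, 1-2p = 0.22, p^2 = 0.1521, (1-p)^2 = 0.3721.
T = 0.22/(0.1521 * 0.3721) = 3.887172.
In the p-coordinate, Gamma^(alpha) = Gamma^(0) - (alpha/2)*T with Gamma^(0) = (1/2)*g'(p) = -T/2,
so Gamma^(alpha) = -((1+alpha)/2)*T.
alpha = 0, -(1+alpha)/2 = -0.5.
Gamma = -0.5 * 3.887172 = -1.9436

-1.9436


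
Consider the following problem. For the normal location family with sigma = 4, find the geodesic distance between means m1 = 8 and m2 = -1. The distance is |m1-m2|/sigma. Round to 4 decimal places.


On the fixed-variance normal subfamily, geodesic distance = |m1-m2|/sigma.
|8 - -1| = 9.
sigma = 4.
d = 9/4 = 2.2500

2.2500


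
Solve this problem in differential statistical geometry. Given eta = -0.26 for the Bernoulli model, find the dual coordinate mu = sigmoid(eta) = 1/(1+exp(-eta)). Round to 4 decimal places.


Dual coordinate (expectation parameter) for Bernoulli:
mu = 1/(1+exp(-eta)).
eta = -0.26.
exp(-eta) = exp(0.26) = 1.29693.
mu = 1/(1+1.29693) = 0.4354

0.4354


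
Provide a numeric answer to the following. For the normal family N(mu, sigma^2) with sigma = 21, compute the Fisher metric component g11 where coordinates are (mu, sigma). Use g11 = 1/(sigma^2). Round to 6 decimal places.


For the 2-parameter normal family, the Fisher metric has:
  g11 = 1/sigma^2, g22 = 2/sigma^2.
sigma = 21, sigma^2 = 441.
g11 = 0.002268

0.002268


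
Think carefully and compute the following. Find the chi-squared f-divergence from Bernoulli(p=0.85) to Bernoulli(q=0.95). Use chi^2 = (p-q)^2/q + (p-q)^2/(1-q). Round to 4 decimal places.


Chi-squared divergence between Bernoulli distributions:
chi^2 = (p-q)^2/q + (p-q)^2/(1-q).
p = 0.85, q = 0.95, p-q = -0.1.
(p-q)^2 = 0.01.
term1 = 0.01/0.95 = 0.010526.
term2 = 0.01/0.05 = 0.2.
chi^2 = 0.010526 + 0.2 = 0.2105

0.2105


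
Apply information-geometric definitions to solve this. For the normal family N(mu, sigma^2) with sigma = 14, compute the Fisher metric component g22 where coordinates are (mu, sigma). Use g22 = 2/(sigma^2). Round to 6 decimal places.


For the 2-parameter normal family, the Fisher metric has:
  g11 = 1/sigma^2, g22 = 2/sigma^2.
sigma = 14, sigma^2 = 196.
g22 = 0.010204

0.010204


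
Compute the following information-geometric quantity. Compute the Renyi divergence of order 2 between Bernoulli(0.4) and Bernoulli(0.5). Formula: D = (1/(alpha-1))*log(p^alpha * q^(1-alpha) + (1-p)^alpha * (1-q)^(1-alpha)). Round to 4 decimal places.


Renyi divergence of order alpha between Bernoulli distributions:
D = (1/(alpha-1))*log(p^alpha * q^(1-alpha) + (1-p)^alpha * (1-q)^(1-alpha)).
alpha = 2, p = 0.4, q = 0.5.
p^alpha * q^(1-alpha) = 0.4^2 * 0.5^-1 = 0.32.
(1-p)^alpha * (1-q)^(1-alpha) = 0.6^2 * 0.5^-1 = 0.72.
sum = 0.32 + 0.72 = 1.04.
D = (1/1)*log(1.04) = 0.0392

0.0392


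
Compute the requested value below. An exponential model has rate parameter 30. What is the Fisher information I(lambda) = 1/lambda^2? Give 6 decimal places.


Fisher information for exponential: I(lambda) = 1/lambda^2.
lambda = 30, lambda^2 = 900.
I = 1/900 = 0.001111

0.001111


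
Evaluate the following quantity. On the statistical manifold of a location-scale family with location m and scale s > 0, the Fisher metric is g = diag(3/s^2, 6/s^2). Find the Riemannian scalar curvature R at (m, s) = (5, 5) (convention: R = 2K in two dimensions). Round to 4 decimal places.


The metric has the form g = (A dm^2 + B ds^2)/s^2 with A = 3, B = 6.
Substitute u = sqrt(A/B)*m: g = B*(du^2 + ds^2)/s^2, i.e. B times the
Poincare upper half-plane metric, which has constant Gaussian curvature -1.
Scaling a 2D metric by a constant c divides the Gaussian curvature by c,
so K = -1/B = -1/(6) = -0.1667 everywhere (the point (m, s) = (5, 5) is irrelevant:
the curvature is constant).
Scalar curvature in dimension 2: R = 2K = -2/(6) = -0.3333.

-0.3333


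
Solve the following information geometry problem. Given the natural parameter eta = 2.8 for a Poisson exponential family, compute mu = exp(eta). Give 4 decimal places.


Expectation parameter for Poisson exponential family:
mu = exp(eta).
eta = 2.8.
mu = exp(2.8) = 16.4446

16.4446


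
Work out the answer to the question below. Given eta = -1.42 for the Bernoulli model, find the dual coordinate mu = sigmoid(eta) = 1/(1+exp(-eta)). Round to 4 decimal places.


Dual coordinate (expectation parameter) for Bernoulli:
mu = 1/(1+exp(-eta)).
eta = -1.42.
exp(-eta) = exp(1.42) = 4.13712.
mu = 1/(1+4.13712) = 0.1947

0.1947


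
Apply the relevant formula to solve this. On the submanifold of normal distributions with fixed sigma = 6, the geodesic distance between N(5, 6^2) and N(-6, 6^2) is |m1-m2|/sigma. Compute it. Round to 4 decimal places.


On the fixed-variance normal subfamily, geodesic distance = |m1-m2|/sigma.
|5 - -6| = 11.
sigma = 6.
d = 11/6 = 1.8333

1.8333


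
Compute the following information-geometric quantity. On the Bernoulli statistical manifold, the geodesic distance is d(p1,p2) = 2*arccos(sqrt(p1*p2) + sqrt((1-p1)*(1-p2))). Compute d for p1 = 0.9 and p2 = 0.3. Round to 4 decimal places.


Geodesic distance on Bernoulli manifold:
d(p1,p2) = 2*arccos(sqrt(p1*p2) + sqrt((1-p1)*(1-p2))).
sqrt(p1*p2) = sqrt(0.9*0.3) = 0.519615.
sqrt((1-p1)*(1-p2)) = sqrt(0.1*0.7) = 0.264575.
arg = 0.519615 + 0.264575 = 0.78419.
d = 2*arccos(0.78419) = 1.3388

1.3388


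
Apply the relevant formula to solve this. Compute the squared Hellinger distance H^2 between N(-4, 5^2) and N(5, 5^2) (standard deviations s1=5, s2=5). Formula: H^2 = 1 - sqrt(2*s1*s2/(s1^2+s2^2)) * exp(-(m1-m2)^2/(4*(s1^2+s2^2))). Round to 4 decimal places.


Squared Hellinger distance for Gaussians:
H^2 = 1 - sqrt(2*s1*s2/(s1^2+s2^2)) * exp(-(m1-m2)^2/(4*(s1^2+s2^2))).
s1^2 = 25, s2^2 = 25, s1^2+s2^2 = 50.
sqrt(2*5*5/(50)) = 1.0.
(m1-m2)^2 = (-9)^2 = 81.
exp(-81/(4*50)) = exp(-0.405) = 0.666977.
H^2 = 1 - 1.0*0.666977 = 0.3330

0.3330


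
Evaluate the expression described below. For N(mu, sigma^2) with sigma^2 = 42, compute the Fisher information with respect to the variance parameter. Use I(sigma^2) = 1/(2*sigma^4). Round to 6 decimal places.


Fisher information for variance: I(sigma^2) = 1/(2*sigma^4).
sigma^2 = 42, so sigma^4 = 1764.
I = 1/(2*1764) = 1/3528 = 0.000283

0.000283


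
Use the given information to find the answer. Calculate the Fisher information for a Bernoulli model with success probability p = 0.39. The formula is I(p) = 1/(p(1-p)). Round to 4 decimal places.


For Bernoulli(p), Fisher information is I(p) = 1/(p*(1-p)).
p = 0.39, 1-p = 0.61.
p*(1-p) = 0.2379.
I(p) = 1/0.2379 = 4.2034

4.2034


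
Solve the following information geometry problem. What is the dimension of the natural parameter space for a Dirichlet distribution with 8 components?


Exponential family dimension calculation:
Dirichlet with 8 components has 8 natural parameters.

8


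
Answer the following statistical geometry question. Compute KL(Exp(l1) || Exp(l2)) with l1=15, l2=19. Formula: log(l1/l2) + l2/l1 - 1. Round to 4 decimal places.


KL divergence for exponential family:
KL = log(l1/l2) + l2/l1 - 1.
log(15/19) = -0.236389.
19/15 = 1.266667.
KL = -0.236389 + 1.266667 - 1 = 0.0303

0.0303


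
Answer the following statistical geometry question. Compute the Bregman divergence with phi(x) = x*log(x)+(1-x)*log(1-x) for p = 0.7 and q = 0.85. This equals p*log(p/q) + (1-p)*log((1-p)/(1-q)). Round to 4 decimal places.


Bregman divergence with negative entropy generator:
D = p*log(p/q) + (1-p)*log((1-p)/(1-q)).
p = 0.7, q = 0.85.
p*log(p/q) = 0.7*log(0.7/0.85) = -0.135909.
(1-p)*log((1-p)/(1-q)) = 0.3*log(0.3/0.15) = 0.207944.
D = -0.135909 + 0.207944 = 0.0720

0.0720


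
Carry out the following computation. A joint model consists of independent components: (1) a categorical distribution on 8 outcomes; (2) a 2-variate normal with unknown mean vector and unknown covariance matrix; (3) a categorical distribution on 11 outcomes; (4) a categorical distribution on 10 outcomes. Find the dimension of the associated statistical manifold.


The dimension of a statistical manifold equals the number of free
(independent) real parameters of the model. For a product of independent
blocks the parameter counts add.
- categorical on 8 outcomes (probabilities sum to 1): 8-1 = 7.
- 2-variate normal: 2 (mean) + 2*3/2 = 3 (symmetric covariance) = 5.
- categorical on 11 outcomes (probabilities sum to 1): 11-1 = 10.
- categorical on 10 outcomes (probabilities sum to 1): 10-1 = 9.
Total = 7 + 5 + 10 + 9 = 31.
Dimension = 31

31
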